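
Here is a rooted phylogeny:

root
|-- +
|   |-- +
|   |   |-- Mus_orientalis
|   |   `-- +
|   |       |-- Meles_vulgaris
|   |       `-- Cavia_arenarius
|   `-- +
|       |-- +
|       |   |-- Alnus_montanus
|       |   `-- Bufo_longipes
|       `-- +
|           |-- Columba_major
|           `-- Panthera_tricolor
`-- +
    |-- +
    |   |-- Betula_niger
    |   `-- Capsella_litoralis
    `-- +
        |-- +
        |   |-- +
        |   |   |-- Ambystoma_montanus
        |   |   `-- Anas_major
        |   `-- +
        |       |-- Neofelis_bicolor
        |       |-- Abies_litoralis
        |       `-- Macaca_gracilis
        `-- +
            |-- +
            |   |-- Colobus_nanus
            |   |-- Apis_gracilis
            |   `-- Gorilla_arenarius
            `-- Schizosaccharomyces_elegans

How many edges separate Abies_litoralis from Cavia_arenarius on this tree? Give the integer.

The MRCA of Abies_litoralis and Cavia_arenarius is the root of the tree.
From Abies_litoralis up to that node: 5 branches. From Cavia_arenarius up to the same node: 4 branches. Total: 5 + 4 = 9.

9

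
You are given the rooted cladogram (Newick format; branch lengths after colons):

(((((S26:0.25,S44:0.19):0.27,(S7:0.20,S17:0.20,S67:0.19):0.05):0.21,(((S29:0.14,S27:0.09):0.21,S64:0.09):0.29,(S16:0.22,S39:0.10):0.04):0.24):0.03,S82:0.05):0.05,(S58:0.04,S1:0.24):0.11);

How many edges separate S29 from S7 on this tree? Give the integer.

7

The MRCA of S29 and S7 is the node subtending (((S26,S44),(S7,S17,S67)),(((S29,S27),S64),(S16,S39))).
From S29 up to that node: 4 branches. From S7 up to the same node: 3 branches. Total: 4 + 3 = 7.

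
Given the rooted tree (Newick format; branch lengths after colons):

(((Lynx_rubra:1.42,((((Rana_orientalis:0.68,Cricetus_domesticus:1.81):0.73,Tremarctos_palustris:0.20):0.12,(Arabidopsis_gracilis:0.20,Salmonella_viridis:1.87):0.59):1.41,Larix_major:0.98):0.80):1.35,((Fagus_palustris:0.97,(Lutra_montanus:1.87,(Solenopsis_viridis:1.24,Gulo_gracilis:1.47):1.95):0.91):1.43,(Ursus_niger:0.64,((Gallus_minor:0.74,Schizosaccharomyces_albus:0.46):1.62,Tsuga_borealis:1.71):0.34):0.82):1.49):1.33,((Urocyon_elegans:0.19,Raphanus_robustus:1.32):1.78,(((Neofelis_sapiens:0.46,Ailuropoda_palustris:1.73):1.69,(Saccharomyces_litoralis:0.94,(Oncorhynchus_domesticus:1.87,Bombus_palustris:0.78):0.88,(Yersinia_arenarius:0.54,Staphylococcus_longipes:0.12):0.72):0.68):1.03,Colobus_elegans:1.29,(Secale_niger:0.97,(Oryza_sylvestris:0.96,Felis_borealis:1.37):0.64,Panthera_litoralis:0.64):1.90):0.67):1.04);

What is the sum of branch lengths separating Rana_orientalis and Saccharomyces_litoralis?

10.78

The path runs Rana_orientalis → … → MRCA → … → Saccharomyces_litoralis; the MRCA is the root of the tree.
Branch lengths along that path: 0.68 + 0.73 + 0.12 + 1.41 + 0.80 + 1.35 + 1.33 + 1.04 + 0.67 + 1.03 + 0.68 + 0.94 = 10.78.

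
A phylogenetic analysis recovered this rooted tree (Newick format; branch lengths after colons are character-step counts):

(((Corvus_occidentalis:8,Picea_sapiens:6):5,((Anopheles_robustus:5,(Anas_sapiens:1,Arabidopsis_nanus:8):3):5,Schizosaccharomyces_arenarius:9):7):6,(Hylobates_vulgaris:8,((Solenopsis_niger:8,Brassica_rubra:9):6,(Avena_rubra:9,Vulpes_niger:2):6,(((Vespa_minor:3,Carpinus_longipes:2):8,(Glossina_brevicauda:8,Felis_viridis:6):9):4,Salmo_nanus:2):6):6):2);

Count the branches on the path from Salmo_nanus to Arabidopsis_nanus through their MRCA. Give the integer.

9

The MRCA of Salmo_nanus and Arabidopsis_nanus is the root of the tree.
From Salmo_nanus up to that node: 4 branches. From Arabidopsis_nanus up to the same node: 5 branches. Total: 4 + 5 = 9.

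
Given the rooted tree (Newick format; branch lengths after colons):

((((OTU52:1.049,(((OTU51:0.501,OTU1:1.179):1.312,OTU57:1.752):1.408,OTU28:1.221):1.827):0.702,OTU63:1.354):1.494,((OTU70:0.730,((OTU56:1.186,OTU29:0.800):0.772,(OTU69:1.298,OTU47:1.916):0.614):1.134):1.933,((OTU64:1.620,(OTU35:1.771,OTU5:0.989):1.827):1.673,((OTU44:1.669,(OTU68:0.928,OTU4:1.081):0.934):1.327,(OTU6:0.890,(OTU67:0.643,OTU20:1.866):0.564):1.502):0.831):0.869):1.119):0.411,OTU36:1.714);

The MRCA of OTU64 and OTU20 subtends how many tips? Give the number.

The MRCA of OTU64 and OTU20 is the node subtending ((OTU64,(OTU35,OTU5)),((OTU44,(OTU68,OTU4)),(OTU6,(OTU67,OTU20)))).
That clade contains 9 terminal taxa: OTU20, OTU35, OTU4, OTU44, OTU5, OTU6, OTU64, OTU67, OTU68.

9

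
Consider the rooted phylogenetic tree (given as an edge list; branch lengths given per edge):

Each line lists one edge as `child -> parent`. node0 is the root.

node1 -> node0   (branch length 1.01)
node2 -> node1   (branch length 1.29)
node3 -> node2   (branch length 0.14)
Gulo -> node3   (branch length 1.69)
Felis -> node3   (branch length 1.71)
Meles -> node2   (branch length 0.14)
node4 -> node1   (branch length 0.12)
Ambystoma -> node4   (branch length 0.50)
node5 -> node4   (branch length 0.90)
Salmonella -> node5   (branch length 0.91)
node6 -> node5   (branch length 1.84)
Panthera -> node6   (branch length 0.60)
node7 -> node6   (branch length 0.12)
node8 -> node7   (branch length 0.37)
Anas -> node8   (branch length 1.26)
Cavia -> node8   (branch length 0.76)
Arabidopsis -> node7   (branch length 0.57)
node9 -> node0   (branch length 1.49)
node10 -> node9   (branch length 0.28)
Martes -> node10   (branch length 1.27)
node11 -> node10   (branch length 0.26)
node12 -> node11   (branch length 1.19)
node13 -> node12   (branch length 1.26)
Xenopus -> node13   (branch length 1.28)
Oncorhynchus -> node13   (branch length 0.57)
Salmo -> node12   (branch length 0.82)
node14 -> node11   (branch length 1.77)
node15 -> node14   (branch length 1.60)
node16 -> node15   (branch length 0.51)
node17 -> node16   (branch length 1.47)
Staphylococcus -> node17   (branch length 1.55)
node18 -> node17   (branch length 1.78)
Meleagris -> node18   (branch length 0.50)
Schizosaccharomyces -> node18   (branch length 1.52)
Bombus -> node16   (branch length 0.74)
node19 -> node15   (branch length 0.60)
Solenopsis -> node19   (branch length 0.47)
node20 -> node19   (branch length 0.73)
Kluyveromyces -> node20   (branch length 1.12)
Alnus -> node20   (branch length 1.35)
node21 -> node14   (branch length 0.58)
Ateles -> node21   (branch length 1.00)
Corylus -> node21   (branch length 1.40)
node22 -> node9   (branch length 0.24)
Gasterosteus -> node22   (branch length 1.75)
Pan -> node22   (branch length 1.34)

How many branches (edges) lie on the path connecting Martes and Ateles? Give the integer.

5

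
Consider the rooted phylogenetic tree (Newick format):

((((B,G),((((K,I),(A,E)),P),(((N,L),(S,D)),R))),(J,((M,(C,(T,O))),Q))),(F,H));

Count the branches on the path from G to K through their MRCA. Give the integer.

The MRCA of G and K is the node subtending ((B,G),((((K,I),(A,E)),P),(((N,L),(S,D)),R))).
From G up to that node: 2 branches. From K up to the same node: 5 branches. Total: 2 + 5 = 7.

7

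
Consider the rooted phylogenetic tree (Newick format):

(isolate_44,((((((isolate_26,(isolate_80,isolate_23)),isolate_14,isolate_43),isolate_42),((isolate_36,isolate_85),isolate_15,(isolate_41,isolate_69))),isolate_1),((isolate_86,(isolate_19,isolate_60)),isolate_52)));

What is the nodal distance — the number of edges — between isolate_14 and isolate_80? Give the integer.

The MRCA of isolate_14 and isolate_80 is the node subtending ((isolate_26,(isolate_80,isolate_23)),isolate_14,isolate_43).
From isolate_14 up to that node: 1 branch. From isolate_80 up to the same node: 3 branches. Total: 1 + 3 = 4.

4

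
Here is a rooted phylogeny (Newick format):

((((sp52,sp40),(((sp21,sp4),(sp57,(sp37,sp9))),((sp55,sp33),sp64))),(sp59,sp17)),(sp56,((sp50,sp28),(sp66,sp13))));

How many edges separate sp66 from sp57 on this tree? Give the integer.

The MRCA of sp66 and sp57 is the root of the tree.
From sp66 up to that node: 4 branches. From sp57 up to the same node: 6 branches. Total: 4 + 6 = 10.

10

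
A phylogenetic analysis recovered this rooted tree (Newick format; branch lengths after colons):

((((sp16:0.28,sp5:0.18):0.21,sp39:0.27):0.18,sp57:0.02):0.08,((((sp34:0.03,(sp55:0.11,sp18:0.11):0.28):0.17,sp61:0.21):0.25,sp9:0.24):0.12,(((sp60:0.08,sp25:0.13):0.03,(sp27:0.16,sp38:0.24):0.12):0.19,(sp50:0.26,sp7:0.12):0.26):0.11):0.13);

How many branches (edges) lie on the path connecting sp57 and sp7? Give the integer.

6

The MRCA of sp57 and sp7 is the root of the tree.
From sp57 up to that node: 2 branches. From sp7 up to the same node: 4 branches. Total: 2 + 4 = 6.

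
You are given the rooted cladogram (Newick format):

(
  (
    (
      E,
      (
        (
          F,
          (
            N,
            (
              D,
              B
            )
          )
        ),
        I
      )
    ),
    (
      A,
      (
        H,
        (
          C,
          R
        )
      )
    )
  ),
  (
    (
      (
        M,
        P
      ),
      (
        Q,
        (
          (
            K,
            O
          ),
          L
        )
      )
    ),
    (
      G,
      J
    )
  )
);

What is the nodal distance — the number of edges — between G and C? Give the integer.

8

The MRCA of G and C is the root of the tree.
From G up to that node: 3 branches. From C up to the same node: 5 branches. Total: 3 + 5 = 8.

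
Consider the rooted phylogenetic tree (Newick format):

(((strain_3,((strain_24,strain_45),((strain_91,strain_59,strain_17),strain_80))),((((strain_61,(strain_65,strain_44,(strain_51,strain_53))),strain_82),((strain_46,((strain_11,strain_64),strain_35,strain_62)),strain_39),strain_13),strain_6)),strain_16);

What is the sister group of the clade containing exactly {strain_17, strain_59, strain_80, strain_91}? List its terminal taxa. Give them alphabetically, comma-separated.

The clade containing exactly {strain_17, strain_59, strain_80, strain_91} attaches to the tree at the node subtending ((strain_24,strain_45),((strain_91,strain_59,strain_17),strain_80)).
The other lineage descending from that same node — the sister group — is (strain_24,strain_45); its 2 tips in alphabetical order are the answer.

strain_24, strain_45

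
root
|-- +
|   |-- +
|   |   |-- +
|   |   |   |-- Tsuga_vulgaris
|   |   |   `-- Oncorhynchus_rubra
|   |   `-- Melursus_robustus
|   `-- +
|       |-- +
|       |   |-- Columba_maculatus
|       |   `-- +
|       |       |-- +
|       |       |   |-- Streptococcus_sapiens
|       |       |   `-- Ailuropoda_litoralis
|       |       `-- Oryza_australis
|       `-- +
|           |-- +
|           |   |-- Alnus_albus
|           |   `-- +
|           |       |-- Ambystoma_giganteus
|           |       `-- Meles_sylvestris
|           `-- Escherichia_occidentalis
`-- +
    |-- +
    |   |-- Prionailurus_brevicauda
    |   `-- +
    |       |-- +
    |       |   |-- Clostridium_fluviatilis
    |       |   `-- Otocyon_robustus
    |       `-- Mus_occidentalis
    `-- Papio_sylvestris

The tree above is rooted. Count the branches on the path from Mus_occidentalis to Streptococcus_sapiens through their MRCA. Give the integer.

The MRCA of Mus_occidentalis and Streptococcus_sapiens is the root of the tree.
From Mus_occidentalis up to that node: 4 branches. From Streptococcus_sapiens up to the same node: 6 branches. Total: 4 + 6 = 10.

10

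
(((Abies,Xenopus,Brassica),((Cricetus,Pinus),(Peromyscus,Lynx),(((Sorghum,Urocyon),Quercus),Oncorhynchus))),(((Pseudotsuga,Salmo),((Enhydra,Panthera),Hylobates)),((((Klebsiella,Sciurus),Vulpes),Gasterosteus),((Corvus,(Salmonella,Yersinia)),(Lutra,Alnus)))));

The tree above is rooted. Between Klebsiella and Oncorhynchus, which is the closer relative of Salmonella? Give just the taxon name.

The MRCA of Salmonella and Klebsiella subtends ((((Klebsiella,Sciurus),Vulpes),Gasterosteus),((Corvus,(Salmonella,Yersinia)),(Lutra,Alnus))) (9 taxa).
The MRCA of Salmonella and Oncorhynchus is the root, subtending the entire tree (25 taxa).
The first is nested inside the second, so Salmonella shares a more recent common ancestor with Klebsiella.

Klebsiella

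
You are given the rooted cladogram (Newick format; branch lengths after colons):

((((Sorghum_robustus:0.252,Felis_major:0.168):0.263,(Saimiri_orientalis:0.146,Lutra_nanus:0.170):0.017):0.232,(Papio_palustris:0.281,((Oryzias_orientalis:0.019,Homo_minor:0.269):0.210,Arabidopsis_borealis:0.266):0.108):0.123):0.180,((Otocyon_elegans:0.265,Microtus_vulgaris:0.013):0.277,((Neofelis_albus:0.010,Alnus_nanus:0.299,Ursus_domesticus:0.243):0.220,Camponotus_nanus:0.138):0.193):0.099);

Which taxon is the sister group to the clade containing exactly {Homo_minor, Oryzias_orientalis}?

The clade containing exactly {Homo_minor, Oryzias_orientalis} attaches to the tree at the node subtending ((Oryzias_orientalis,Homo_minor),Arabidopsis_borealis).
The other lineage descending from that same node — the sister group — is the single tip Arabidopsis_borealis.

Arabidopsis_borealis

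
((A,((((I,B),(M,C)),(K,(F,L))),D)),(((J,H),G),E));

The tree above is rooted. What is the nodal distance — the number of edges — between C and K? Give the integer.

5

The MRCA of C and K is the node subtending (((I,B),(M,C)),(K,(F,L))).
From C up to that node: 3 branches. From K up to the same node: 2 branches. Total: 3 + 2 = 5.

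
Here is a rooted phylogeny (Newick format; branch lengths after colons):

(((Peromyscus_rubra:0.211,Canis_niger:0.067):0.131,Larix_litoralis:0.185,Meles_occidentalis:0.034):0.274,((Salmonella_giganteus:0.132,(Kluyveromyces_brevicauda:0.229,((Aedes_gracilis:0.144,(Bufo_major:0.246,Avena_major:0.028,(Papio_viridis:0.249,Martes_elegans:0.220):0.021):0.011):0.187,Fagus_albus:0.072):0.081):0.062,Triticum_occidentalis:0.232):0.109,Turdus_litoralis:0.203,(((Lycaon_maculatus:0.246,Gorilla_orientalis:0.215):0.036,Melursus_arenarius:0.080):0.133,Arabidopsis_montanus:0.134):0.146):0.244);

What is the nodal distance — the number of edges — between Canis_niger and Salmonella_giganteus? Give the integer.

The MRCA of Canis_niger and Salmonella_giganteus is the root of the tree.
From Canis_niger up to that node: 3 branches. From Salmonella_giganteus up to the same node: 3 branches. Total: 3 + 3 = 6.

6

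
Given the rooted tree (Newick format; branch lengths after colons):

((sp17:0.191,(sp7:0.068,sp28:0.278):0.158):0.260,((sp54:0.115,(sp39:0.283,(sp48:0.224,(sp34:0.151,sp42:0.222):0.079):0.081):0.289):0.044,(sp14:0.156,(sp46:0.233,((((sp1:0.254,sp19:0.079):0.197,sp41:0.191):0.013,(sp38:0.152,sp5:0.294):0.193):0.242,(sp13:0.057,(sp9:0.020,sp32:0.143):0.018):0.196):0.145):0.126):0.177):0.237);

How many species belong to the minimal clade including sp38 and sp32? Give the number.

8

The MRCA of sp38 and sp32 is the node subtending ((((sp1,sp19),sp41),(sp38,sp5)),(sp13,(sp9,sp32))).
That clade contains 8 terminal taxa: sp1, sp13, sp19, sp32, sp38, sp41, sp5, sp9.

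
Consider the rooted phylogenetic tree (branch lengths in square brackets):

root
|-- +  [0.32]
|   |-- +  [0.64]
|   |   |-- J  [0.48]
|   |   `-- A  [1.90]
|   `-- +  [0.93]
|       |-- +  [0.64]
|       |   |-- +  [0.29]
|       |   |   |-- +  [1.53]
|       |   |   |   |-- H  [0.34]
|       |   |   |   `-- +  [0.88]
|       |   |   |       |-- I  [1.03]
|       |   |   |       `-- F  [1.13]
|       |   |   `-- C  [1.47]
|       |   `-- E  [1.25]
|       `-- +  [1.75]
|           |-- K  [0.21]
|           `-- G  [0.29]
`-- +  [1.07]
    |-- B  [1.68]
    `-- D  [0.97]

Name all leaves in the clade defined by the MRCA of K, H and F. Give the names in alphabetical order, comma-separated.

Tracing K: it sits inside (K,G).
Tracing H: it sits inside (H,(I,F)).
Tracing F: it sits inside (I,F).
The smallest clade enclosing all 3 is ((((H,(I,F)),C),E),(K,G)); the answer is its 7 terminal taxa in alphabetical order.

C, E, F, G, H, I, K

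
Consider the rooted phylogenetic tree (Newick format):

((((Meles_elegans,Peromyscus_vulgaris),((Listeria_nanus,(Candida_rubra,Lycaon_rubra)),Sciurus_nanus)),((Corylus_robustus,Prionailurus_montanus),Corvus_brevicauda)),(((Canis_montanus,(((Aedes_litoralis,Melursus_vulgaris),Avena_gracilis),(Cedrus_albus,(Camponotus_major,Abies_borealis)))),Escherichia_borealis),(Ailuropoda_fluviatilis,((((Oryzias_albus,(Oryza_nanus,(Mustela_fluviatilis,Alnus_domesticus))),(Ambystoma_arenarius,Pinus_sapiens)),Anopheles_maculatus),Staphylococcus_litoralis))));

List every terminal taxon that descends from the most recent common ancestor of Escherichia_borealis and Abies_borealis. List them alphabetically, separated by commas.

Tracing Escherichia_borealis: it sits inside ((Canis_montanus,(((Aedes_litoralis,Melursus_vulgaris),Avena_gracilis),(Cedrus_albus,(Camponotus_major,Abies_borealis)))),Escherichia_borealis).
Tracing Abies_borealis: it sits inside (Camponotus_major,Abies_borealis).
The smallest clade enclosing both is ((Canis_montanus,(((Aedes_litoralis,Melursus_vulgaris),Avena_gracilis),(Cedrus_albus,(Camponotus_major,Abies_borealis)))),Escherichia_borealis); the answer is its 8 terminal taxa in alphabetical order.

Abies_borealis, Aedes_litoralis, Avena_gracilis, Camponotus_major, Canis_montanus, Cedrus_albus, Escherichia_borealis, Melursus_vulgaris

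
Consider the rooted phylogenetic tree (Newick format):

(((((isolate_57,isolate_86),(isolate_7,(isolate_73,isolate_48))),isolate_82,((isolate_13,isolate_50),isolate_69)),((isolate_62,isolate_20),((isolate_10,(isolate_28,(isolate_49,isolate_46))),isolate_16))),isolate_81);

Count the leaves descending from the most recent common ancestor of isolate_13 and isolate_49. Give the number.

16

The MRCA of isolate_13 and isolate_49 is the node subtending ((((isolate_57,isolate_86),(isolate_7,(isolate_73,isolate_48))),isolate_82,((isolate_13,isolate_50),isolate_69)),((isolate_62,isolate_20),((isolate_10,(isolate_28,(isolate_49,isolate_46))),isolate_16))).
That clade contains 16 terminal taxa: isolate_10, isolate_13, isolate_16, isolate_20, isolate_28, isolate_46, isolate_48, isolate_49, isolate_50, isolate_57, isolate_62, isolate_69, isolate_7, isolate_73, isolate_82, isolate_86.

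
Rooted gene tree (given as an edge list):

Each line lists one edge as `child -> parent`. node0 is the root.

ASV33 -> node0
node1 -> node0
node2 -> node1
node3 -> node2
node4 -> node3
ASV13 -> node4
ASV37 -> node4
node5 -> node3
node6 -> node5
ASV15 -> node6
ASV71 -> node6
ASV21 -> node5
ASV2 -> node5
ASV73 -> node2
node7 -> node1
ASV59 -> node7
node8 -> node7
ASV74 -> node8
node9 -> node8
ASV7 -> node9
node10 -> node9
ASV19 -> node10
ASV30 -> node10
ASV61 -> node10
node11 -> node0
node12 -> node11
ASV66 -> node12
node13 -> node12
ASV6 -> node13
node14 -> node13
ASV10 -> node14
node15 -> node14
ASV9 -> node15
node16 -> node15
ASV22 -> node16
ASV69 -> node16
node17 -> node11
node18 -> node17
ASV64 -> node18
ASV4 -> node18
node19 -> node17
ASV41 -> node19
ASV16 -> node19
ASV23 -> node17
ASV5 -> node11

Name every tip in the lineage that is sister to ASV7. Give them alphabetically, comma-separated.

ASV19, ASV30, ASV61

ASV7 attaches to the tree at the node subtending (ASV7,(ASV19,ASV30,ASV61)).
The other lineage descending from that same node — the sister group — is (ASV19,ASV30,ASV61); its 3 tips in alphabetical order are the answer.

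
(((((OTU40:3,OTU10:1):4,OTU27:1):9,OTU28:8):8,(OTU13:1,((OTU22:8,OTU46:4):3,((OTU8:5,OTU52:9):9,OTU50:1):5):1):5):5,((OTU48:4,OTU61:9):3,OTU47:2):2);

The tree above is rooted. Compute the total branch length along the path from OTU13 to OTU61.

25

The path runs OTU13 → … → MRCA → … → OTU61; the MRCA is the root of the tree.
Branch lengths along that path: 1 + 5 + 5 + 2 + 3 + 9 = 25.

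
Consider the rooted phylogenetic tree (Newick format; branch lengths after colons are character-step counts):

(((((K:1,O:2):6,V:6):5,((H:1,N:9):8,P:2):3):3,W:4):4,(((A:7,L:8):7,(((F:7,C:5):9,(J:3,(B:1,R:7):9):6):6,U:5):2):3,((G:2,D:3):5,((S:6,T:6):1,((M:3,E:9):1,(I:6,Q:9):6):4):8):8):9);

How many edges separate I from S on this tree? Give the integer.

5

The MRCA of I and S is the node subtending ((S,T),((M,E),(I,Q))).
From I up to that node: 3 branches. From S up to the same node: 2 branches. Total: 3 + 2 = 5.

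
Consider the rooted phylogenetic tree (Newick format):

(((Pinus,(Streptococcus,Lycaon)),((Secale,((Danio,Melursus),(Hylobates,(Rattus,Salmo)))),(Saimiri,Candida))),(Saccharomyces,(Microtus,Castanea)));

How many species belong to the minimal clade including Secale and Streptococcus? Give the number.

11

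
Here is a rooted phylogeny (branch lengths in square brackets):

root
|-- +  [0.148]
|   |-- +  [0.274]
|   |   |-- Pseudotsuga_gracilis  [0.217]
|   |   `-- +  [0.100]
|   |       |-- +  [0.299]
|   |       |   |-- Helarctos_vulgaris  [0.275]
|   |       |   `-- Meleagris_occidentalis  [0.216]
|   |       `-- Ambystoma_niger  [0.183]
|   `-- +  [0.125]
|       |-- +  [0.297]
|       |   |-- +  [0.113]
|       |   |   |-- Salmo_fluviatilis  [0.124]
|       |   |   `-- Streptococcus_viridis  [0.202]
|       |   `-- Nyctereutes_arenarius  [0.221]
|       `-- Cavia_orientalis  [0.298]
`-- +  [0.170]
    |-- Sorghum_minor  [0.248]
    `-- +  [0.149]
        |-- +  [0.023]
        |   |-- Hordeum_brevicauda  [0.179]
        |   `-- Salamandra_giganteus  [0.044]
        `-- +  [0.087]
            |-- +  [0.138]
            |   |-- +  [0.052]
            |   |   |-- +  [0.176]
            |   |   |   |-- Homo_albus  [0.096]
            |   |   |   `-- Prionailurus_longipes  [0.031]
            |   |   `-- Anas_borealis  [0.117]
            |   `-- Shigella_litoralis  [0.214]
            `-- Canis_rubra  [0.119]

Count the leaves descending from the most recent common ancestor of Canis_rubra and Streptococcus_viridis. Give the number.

16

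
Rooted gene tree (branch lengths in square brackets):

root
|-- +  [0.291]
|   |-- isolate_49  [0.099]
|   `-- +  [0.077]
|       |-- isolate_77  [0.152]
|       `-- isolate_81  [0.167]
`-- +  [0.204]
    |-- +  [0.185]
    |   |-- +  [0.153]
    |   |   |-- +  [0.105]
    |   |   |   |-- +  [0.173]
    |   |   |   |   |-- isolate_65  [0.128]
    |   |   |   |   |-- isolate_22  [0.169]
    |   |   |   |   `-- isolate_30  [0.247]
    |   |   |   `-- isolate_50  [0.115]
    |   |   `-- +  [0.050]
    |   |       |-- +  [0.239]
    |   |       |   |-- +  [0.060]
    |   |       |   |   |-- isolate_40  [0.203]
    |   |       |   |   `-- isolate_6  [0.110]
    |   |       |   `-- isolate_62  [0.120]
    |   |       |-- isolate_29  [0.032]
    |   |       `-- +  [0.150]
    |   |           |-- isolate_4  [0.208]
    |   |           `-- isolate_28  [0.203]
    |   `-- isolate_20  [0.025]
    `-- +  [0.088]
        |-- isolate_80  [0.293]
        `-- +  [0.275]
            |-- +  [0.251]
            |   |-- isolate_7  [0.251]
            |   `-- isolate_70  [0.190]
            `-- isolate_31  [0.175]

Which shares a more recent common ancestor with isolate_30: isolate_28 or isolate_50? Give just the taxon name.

isolate_50

The MRCA of isolate_30 and isolate_50 subtends ((isolate_65,isolate_22,isolate_30),isolate_50) (4 taxa).
The MRCA of isolate_30 and isolate_28 subtends (((isolate_65,isolate_22,isolate_30),isolate_50),(((isolate_40,isolate_6),isolate_62),isolate_29,(isolate_4,isolate_28))) (10 taxa).
The first is nested inside the second, so isolate_30 shares a more recent common ancestor with isolate_50.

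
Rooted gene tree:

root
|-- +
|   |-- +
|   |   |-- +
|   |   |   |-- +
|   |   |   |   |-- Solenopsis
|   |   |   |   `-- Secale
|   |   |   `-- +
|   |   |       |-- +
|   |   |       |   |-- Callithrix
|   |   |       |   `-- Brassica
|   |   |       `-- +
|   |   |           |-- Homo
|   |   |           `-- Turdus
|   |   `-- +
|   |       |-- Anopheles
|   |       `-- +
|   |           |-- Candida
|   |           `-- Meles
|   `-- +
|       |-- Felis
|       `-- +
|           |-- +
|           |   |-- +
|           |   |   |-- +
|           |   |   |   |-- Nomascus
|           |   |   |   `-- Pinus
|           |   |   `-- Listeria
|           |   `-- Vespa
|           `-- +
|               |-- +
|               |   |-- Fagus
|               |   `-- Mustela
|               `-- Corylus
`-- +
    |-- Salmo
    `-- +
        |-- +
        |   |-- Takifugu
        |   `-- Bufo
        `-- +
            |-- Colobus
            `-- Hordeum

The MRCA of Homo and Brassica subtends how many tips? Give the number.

4

The MRCA of Homo and Brassica is the node subtending ((Callithrix,Brassica),(Homo,Turdus)).
That clade contains 4 terminal taxa: Brassica, Callithrix, Homo, Turdus.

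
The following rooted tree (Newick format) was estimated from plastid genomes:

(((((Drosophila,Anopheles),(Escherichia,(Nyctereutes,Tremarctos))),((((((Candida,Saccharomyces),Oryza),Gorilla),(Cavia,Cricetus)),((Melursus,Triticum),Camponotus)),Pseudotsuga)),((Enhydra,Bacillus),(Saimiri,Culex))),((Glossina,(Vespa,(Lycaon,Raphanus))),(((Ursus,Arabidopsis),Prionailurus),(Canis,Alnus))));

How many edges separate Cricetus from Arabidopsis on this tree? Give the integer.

The MRCA of Cricetus and Arabidopsis is the root of the tree.
From Cricetus up to that node: 7 branches. From Arabidopsis up to the same node: 5 branches. Total: 7 + 5 = 12.

12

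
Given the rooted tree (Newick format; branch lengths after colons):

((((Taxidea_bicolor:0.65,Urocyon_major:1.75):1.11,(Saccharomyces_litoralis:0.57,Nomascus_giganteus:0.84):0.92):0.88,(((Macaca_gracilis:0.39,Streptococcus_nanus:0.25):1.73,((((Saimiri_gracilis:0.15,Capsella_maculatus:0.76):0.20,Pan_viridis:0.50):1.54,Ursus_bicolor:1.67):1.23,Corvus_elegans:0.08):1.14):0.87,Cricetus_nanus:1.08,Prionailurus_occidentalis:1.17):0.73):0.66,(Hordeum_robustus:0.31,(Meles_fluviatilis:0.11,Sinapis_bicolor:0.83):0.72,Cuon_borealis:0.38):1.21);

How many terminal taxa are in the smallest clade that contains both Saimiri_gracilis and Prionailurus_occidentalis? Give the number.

9

The MRCA of Saimiri_gracilis and Prionailurus_occidentalis is the node subtending (((Macaca_gracilis,Streptococcus_nanus),((((Saimiri_gracilis,Capsella_maculatus),Pan_viridis),Ursus_bicolor),Corvus_elegans)),Cricetus_nanus,Prionailurus_occidentalis).
That clade contains 9 terminal taxa: Capsella_maculatus, Corvus_elegans, Cricetus_nanus, Macaca_gracilis, Pan_viridis, Prionailurus_occidentalis, Saimiri_gracilis, Streptococcus_nanus, Ursus_bicolor.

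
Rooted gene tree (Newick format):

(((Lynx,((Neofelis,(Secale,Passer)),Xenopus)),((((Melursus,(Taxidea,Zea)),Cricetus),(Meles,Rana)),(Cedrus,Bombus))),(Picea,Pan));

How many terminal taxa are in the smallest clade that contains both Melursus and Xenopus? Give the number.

The MRCA of Melursus and Xenopus is the node subtending ((Lynx,((Neofelis,(Secale,Passer)),Xenopus)),((((Melursus,(Taxidea,Zea)),Cricetus),(Meles,Rana)),(Cedrus,Bombus))).
That clade contains 13 terminal taxa: Bombus, Cedrus, Cricetus, Lynx, Meles, Melursus, Neofelis, Passer, Rana, Secale, Taxidea, Xenopus, Zea.

13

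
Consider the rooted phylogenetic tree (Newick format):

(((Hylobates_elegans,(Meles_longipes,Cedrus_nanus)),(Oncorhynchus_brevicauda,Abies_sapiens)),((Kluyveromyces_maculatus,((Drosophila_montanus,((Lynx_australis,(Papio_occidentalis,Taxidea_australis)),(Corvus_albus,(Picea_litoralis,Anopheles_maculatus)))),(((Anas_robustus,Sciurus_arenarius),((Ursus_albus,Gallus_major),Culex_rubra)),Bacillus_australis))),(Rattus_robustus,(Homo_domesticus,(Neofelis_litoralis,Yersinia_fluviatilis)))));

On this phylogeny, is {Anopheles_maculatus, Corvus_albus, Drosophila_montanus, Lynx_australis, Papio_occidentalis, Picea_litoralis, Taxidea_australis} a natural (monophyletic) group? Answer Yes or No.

Yes

The most recent common ancestor of these taxa subtends (Drosophila_montanus,((Lynx_australis,(Papio_occidentalis,Taxidea_australis)),(Corvus_albus,(Picea_litoralis,Anopheles_maculatus)))).
That clade has exactly 7 tips — every listed taxon and nothing else — so the group is monophyletic.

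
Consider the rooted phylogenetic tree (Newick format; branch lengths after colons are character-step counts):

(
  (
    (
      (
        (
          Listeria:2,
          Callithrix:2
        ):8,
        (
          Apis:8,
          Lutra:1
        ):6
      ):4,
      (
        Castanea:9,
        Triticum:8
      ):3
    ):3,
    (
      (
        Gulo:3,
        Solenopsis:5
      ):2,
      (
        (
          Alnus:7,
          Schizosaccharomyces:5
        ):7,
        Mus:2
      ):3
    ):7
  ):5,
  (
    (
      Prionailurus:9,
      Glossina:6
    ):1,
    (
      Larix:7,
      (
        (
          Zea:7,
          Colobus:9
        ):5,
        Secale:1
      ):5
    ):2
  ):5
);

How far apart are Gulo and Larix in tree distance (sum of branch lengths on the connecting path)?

31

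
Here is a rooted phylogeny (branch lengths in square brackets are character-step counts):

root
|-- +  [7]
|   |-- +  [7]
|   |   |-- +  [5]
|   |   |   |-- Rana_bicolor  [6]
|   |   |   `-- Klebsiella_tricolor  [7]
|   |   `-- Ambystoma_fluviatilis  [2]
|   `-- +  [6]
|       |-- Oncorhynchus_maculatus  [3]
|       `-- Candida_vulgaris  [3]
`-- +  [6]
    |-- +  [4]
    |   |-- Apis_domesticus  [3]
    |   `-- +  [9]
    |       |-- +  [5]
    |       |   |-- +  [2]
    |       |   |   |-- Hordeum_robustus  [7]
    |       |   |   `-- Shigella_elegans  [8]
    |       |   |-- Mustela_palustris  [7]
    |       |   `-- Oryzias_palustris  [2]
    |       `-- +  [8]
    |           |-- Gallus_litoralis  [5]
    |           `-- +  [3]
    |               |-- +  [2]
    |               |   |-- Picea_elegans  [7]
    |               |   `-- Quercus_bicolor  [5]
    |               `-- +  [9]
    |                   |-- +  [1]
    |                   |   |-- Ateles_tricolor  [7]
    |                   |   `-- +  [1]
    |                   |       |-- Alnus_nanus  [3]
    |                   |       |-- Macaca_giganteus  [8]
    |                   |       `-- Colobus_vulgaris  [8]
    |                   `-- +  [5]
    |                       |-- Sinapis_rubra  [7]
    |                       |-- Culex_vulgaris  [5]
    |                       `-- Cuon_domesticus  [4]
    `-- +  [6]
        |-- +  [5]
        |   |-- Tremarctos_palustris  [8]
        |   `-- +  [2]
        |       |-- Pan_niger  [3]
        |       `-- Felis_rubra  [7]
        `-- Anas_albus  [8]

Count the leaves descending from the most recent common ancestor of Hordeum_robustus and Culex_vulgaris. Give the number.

14

The MRCA of Hordeum_robustus and Culex_vulgaris is the node subtending (((Hordeum_robustus,Shigella_elegans),Mustela_palustris,Oryzias_palustris),(Gallus_litoralis,((Picea_elegans,Quercus_bicolor),((Ateles_tricolor,(Alnus_nanus,Macaca_giganteus,Colobus_vulgaris)),(Sinapis_rubra,Culex_vulgaris,Cuon_domesticus))))).
That clade contains 14 terminal taxa: Alnus_nanus, Ateles_tricolor, Colobus_vulgaris, Culex_vulgaris, Cuon_domesticus, Gallus_litoralis, Hordeum_robustus, Macaca_giganteus, Mustela_palustris, Oryzias_palustris, Picea_elegans, Quercus_bicolor, Shigella_elegans, Sinapis_rubra.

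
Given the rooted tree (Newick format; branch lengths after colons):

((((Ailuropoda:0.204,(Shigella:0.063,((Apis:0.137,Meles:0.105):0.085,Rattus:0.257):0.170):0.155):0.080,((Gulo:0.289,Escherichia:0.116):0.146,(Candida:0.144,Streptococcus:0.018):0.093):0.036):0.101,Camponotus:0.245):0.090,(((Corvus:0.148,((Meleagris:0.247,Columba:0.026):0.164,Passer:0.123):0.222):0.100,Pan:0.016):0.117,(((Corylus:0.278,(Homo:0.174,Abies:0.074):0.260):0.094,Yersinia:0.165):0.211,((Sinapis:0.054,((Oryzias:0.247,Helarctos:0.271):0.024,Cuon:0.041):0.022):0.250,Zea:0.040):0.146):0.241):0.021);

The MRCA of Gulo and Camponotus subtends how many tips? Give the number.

10

The MRCA of Gulo and Camponotus is the node subtending (((Ailuropoda,(Shigella,((Apis,Meles),Rattus))),((Gulo,Escherichia),(Candida,Streptococcus))),Camponotus).
That clade contains 10 terminal taxa: Ailuropoda, Apis, Camponotus, Candida, Escherichia, Gulo, Meles, Rattus, Shigella, Streptococcus.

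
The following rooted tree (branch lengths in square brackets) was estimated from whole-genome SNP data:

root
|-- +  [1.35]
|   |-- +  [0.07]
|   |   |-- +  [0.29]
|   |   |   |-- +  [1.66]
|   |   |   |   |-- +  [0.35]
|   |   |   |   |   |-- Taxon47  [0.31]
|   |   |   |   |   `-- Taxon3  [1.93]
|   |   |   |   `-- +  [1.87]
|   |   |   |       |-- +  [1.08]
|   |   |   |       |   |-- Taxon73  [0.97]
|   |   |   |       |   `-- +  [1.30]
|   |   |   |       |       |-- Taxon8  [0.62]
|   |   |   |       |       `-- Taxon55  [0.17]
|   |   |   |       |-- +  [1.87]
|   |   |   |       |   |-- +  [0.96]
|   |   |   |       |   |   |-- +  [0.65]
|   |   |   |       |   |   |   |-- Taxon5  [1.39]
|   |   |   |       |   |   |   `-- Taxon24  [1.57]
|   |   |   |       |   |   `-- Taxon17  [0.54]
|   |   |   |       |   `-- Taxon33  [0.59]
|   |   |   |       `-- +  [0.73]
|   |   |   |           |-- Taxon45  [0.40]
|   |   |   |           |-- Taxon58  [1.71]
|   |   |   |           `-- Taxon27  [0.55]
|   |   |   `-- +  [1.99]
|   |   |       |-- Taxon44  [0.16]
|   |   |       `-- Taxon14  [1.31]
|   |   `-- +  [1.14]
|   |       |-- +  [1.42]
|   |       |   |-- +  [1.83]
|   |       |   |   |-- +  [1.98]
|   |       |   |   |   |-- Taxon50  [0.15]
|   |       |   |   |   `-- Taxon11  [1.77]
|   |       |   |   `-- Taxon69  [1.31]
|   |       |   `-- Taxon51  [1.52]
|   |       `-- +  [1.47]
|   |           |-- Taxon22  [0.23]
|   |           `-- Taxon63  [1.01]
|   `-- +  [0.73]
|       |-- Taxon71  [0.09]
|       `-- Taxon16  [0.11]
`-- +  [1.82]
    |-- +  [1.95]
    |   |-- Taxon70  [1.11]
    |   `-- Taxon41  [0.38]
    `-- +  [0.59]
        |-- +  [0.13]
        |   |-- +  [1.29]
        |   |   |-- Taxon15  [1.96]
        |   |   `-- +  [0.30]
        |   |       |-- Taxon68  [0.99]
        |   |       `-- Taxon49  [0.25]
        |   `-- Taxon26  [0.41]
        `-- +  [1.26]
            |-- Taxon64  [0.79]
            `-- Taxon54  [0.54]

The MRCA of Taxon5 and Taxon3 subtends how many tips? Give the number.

The MRCA of Taxon5 and Taxon3 is the node subtending ((Taxon47,Taxon3),((Taxon73,(Taxon8,Taxon55)),(((Taxon5,Taxon24),Taxon17),Taxon33),(Taxon45,Taxon58,Taxon27))).
That clade contains 12 terminal taxa: Taxon17, Taxon24, Taxon27, Taxon3, Taxon33, Taxon45, Taxon47, Taxon5, Taxon55, Taxon58, Taxon73, Taxon8.

12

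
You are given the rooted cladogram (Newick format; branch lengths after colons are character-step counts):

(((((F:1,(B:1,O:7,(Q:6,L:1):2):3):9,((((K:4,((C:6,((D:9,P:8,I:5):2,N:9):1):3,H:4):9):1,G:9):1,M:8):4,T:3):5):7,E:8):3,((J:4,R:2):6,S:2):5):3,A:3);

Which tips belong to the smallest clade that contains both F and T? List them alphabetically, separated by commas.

Tracing F: it sits inside (F,(B,O,(Q,L))).
Tracing T: it sits inside ((((K,((C,((D,P,I),N)),H)),G),M),T).
The smallest clade enclosing both is ((F,(B,O,(Q,L))),((((K,((C,((D,P,I),N)),H)),G),M),T)); the answer is its 15 terminal taxa in alphabetical order.

B, C, D, F, G, H, I, K, L, M, N, O, P, Q, T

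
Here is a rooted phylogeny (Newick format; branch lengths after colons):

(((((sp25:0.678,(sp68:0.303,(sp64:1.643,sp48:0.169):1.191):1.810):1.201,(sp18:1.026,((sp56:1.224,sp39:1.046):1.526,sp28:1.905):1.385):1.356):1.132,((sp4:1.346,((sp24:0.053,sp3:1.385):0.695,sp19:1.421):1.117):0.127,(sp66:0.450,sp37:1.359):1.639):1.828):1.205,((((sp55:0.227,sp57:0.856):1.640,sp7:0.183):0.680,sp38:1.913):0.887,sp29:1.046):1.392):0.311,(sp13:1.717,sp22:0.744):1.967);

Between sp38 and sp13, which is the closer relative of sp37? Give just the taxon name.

The MRCA of sp37 and sp38 subtends ((((sp25,(sp68,(sp64,sp48))),(sp18,((sp56,sp39),sp28))),((sp4,((sp24,sp3),sp19)),(sp66,sp37))),((((sp55,sp57),sp7),sp38),sp29)) (19 taxa).
The MRCA of sp37 and sp13 is the root, subtending the entire tree (21 taxa).
The first is nested inside the second, so sp37 shares a more recent common ancestor with sp38.

sp38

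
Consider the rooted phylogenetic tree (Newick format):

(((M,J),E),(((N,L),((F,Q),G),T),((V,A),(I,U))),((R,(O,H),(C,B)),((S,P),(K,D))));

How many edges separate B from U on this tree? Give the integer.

The MRCA of B and U is the root of the tree.
From B up to that node: 4 branches. From U up to the same node: 4 branches. Total: 4 + 4 = 8.

8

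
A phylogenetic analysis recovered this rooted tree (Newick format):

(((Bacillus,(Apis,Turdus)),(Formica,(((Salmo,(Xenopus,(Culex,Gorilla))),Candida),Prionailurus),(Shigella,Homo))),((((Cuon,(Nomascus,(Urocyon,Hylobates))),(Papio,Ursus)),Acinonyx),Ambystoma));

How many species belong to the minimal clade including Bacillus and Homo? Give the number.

12

The MRCA of Bacillus and Homo is the node subtending ((Bacillus,(Apis,Turdus)),(Formica,(((Salmo,(Xenopus,(Culex,Gorilla))),Candida),Prionailurus),(Shigella,Homo))).
That clade contains 12 terminal taxa: Apis, Bacillus, Candida, Culex, Formica, Gorilla, Homo, Prionailurus, Salmo, Shigella, Turdus, Xenopus.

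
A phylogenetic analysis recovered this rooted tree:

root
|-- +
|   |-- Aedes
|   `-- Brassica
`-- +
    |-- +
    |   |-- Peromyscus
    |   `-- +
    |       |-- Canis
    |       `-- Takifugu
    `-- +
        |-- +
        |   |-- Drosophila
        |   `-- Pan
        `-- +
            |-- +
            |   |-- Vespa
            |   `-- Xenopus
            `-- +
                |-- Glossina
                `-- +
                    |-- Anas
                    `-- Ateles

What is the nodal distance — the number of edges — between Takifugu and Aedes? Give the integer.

The MRCA of Takifugu and Aedes is the root of the tree.
From Takifugu up to that node: 4 branches. From Aedes up to the same node: 2 branches. Total: 4 + 2 = 6.

6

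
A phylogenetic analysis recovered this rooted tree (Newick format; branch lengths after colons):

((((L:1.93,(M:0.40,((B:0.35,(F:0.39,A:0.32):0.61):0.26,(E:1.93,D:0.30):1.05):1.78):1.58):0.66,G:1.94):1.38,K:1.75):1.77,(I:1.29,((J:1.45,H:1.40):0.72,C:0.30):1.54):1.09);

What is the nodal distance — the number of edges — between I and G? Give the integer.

The MRCA of I and G is the root of the tree.
From I up to that node: 2 branches. From G up to the same node: 3 branches. Total: 2 + 3 = 5.

5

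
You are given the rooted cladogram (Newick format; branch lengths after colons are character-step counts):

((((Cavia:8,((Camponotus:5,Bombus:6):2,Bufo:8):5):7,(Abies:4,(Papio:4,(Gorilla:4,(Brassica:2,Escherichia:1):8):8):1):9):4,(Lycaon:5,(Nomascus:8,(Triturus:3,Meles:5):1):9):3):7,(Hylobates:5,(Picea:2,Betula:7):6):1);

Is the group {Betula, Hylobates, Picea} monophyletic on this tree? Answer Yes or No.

The most recent common ancestor of these taxa subtends (Hylobates,(Picea,Betula)).
That clade has exactly 3 tips — every listed taxon and nothing else — so the group is monophyletic.

Yes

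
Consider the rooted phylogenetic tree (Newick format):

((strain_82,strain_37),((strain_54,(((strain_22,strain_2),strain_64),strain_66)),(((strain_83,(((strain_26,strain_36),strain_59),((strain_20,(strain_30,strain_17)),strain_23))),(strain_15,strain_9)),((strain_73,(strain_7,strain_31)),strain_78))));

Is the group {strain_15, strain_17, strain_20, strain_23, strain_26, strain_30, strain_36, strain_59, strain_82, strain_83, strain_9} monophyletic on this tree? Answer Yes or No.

No

The MRCA of the listed taxa is the root, so the smallest clade containing them is the whole tree.
That clade also contains strain_2, strain_22, strain_31, strain_37, strain_54, strain_64, strain_66, strain_7, strain_73, strain_78, which are not in the proposed group, so the group is not monophyletic.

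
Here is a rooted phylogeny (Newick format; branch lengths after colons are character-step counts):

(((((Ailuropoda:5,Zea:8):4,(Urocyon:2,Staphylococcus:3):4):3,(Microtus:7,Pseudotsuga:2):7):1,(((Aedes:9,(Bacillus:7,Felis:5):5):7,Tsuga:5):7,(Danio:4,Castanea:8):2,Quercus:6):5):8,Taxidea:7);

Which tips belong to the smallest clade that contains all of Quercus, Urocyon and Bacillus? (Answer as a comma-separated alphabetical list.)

Tracing Quercus: it sits inside (((Aedes,(Bacillus,Felis)),Tsuga),(Danio,Castanea),Quercus).
Tracing Urocyon: it sits inside (Urocyon,Staphylococcus).
Tracing Bacillus: it sits inside (Bacillus,Felis).
The smallest clade enclosing all 3 is ((((Ailuropoda,Zea),(Urocyon,Staphylococcus)),(Microtus,Pseudotsuga)),(((Aedes,(Bacillus,Felis)),Tsuga),(Danio,Castanea),Quercus)); the answer is its 13 terminal taxa in alphabetical order.

Aedes, Ailuropoda, Bacillus, Castanea, Danio, Felis, Microtus, Pseudotsuga, Quercus, Staphylococcus, Tsuga, Urocyon, Zea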